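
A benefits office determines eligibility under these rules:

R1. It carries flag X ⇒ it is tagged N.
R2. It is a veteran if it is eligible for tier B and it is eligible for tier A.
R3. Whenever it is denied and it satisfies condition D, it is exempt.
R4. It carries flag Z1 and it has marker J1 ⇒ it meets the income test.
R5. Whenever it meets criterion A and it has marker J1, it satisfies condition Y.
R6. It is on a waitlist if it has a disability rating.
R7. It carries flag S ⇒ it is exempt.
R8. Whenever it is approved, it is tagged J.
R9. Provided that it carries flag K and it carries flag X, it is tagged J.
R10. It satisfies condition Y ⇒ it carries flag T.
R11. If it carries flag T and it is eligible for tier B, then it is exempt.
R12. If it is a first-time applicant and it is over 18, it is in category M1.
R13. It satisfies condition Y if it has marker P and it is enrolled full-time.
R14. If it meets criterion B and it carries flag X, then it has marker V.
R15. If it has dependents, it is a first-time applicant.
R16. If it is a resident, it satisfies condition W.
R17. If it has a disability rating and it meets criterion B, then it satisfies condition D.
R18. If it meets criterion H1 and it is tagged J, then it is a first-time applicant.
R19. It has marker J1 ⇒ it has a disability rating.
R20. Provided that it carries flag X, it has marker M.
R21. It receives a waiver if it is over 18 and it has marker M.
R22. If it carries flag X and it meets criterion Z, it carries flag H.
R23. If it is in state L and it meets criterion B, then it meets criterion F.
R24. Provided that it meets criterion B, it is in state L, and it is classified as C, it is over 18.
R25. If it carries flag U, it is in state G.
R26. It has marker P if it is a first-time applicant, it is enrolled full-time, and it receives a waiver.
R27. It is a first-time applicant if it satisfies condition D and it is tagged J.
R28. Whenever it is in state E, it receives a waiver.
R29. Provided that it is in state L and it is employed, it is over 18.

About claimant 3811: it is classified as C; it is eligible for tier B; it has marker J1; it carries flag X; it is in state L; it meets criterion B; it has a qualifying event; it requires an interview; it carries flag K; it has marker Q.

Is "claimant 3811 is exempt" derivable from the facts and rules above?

No

Forward chaining from the given facts derives: is tagged N, is tagged J, has marker V, has a disability rating, has marker M, meets criterion F, is over 18, is on a waitlist, satisfies condition D, receives a waiver, is a first-time applicant, is in category M1.
Rules concluding "it is exempt": R3 needs "it is denied"; R7 needs "it carries flag S"; R11 needs "it carries flag T" — none of these are established.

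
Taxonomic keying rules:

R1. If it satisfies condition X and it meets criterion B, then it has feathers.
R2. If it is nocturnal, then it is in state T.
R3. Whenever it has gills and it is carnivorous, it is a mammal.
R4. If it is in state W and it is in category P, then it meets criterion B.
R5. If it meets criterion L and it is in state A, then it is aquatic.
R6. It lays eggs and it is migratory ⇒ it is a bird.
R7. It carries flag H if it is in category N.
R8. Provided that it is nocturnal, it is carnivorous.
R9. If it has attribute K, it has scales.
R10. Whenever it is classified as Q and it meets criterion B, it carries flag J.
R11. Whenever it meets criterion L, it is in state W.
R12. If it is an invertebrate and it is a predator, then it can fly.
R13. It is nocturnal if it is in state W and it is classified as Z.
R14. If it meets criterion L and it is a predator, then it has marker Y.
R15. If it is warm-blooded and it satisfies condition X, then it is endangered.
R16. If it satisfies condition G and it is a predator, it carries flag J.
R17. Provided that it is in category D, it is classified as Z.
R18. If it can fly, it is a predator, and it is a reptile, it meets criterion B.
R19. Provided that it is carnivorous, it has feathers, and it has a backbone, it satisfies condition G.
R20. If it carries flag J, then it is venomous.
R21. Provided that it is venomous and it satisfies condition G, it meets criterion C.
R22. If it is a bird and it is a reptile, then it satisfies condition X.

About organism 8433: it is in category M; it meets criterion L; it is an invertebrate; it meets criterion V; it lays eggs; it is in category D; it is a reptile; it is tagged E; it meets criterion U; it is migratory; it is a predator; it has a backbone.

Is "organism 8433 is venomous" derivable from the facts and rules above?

By R6 (it lays eggs, it is migratory): it is a bird.
By R11 (it meets criterion L): it is in state W.
By R12 (it is an invertebrate, it is a predator): it can fly.
By R17 (it is in category D): it is classified as Z.
By R18 (it can fly, it is a predator, it is a reptile): it meets criterion B.
By R22 (it is a bird, it is a reptile): it satisfies condition X.
By R1 (it satisfies condition X, it meets criterion B): it has feathers.
By R13 (it is in state W, it is classified as Z): it is nocturnal.
By R8 (it is nocturnal): it is carnivorous.
By R19 (it is carnivorous, it has feathers, it has a backbone): it satisfies condition G.
By R16 (it satisfies condition G, it is a predator): it carries flag J.
By R20 (it carries flag J): it is venomous.

Yes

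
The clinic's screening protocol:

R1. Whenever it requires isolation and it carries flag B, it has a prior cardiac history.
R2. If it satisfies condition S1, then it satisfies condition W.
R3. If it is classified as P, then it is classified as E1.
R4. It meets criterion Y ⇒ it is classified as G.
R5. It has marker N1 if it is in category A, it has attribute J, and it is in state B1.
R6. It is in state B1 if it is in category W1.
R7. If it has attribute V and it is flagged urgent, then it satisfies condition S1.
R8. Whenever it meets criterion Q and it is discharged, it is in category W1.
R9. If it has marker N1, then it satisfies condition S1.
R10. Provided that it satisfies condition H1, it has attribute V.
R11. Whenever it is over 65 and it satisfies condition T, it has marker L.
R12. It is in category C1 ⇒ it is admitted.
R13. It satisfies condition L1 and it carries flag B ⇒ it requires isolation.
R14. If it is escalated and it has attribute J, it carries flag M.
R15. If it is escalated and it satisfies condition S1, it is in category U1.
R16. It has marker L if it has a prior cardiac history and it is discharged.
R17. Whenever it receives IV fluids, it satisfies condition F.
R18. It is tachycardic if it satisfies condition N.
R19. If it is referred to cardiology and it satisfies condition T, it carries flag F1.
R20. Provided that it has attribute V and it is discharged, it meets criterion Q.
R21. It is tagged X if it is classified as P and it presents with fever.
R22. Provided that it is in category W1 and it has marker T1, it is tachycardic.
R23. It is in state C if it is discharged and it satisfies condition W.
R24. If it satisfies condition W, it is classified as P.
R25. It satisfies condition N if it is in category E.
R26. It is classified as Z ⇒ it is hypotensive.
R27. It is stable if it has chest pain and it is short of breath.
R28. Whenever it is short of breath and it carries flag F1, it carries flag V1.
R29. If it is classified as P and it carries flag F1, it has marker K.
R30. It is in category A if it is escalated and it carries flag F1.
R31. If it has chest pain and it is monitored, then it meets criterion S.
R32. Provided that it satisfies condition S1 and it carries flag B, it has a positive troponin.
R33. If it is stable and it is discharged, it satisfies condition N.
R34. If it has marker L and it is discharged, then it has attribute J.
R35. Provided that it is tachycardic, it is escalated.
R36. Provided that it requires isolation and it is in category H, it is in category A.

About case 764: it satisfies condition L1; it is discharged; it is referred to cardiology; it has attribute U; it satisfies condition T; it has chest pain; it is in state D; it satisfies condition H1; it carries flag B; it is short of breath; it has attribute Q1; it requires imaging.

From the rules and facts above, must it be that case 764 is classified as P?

By R10 (it satisfies condition H1): it has attribute V.
By R13 (it satisfies condition L1, it carries flag B): it requires isolation.
By R19 (it is referred to cardiology, it satisfies condition T): it carries flag F1.
By R20 (it has attribute V, it is discharged): it meets criterion Q.
By R27 (it has chest pain, it is short of breath): it is stable.
By R33 (it is stable, it is discharged): it satisfies condition N.
By R1 (it requires isolation, it carries flag B): it has a prior cardiac history.
By R8 (it meets criterion Q, it is discharged): it is in category W1.
By R16 (it has a prior cardiac history, it is discharged): it has marker L.
By R18 (it satisfies condition N): it is tachycardic.
By R34 (it has marker L, it is discharged): it has attribute J.
By R35 (it is tachycardic): it is escalated.
By R6 (it is in category W1): it is in state B1.
By R30 (it is escalated, it carries flag F1): it is in category A.
By R5 (it is in category A, it has attribute J, it is in state B1): it has marker N1.
By R9 (it has marker N1): it satisfies condition S1.
By R2 (it satisfies condition S1): it satisfies condition W.
By R24 (it satisfies condition W): it is classified as P.

Yes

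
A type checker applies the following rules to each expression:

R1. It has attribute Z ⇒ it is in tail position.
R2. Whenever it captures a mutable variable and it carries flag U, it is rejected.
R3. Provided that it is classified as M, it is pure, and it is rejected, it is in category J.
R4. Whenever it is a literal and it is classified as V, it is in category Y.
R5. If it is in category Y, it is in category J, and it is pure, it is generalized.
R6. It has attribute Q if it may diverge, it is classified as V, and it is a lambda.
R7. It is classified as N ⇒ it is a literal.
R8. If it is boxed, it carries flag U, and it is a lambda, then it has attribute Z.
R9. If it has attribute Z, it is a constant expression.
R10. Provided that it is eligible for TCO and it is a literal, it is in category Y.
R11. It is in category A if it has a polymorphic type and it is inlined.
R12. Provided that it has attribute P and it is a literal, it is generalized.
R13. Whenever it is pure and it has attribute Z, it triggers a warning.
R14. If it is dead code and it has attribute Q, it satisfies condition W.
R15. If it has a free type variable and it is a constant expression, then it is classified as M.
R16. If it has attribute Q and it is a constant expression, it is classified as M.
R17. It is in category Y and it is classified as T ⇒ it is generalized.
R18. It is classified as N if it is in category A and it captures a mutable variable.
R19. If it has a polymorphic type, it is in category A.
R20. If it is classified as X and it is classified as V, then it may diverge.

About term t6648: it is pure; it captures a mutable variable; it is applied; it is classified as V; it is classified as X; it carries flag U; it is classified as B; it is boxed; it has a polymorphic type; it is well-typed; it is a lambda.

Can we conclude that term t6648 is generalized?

Yes

By R2 (it captures a mutable variable, it carries flag U): it is rejected.
By R8 (it is boxed, it carries flag U, it is a lambda): it has attribute Z.
By R9 (it has attribute Z): it is a constant expression.
By R19 (it has a polymorphic type): it is in category A.
By R20 (it is classified as X, it is classified as V): it may diverge.
By R6 (it may diverge, it is classified as V, it is a lambda): it has attribute Q.
By R16 (it has attribute Q, it is a constant expression): it is classified as M.
By R18 (it is in category A, it captures a mutable variable): it is classified as N.
By R3 (it is classified as M, it is pure, it is rejected): it is in category J.
By R7 (it is classified as N): it is a literal.
By R4 (it is a literal, it is classified as V): it is in category Y.
By R5 (it is in category Y, it is in category J, it is pure): it is generalized.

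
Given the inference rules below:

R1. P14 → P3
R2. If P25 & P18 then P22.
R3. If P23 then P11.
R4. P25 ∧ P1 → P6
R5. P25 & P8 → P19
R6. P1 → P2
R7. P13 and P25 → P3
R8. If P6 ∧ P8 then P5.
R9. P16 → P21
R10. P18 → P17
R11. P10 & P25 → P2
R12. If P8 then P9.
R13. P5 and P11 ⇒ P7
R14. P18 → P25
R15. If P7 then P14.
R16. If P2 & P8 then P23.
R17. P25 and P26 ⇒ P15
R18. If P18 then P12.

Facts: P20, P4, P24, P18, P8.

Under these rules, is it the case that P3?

No

Forward chaining from the given facts derives: P17, P9, P25, P12, P22, P19.
Rules concluding P3: R1 needs P14; R7 needs P13 — none of these are established.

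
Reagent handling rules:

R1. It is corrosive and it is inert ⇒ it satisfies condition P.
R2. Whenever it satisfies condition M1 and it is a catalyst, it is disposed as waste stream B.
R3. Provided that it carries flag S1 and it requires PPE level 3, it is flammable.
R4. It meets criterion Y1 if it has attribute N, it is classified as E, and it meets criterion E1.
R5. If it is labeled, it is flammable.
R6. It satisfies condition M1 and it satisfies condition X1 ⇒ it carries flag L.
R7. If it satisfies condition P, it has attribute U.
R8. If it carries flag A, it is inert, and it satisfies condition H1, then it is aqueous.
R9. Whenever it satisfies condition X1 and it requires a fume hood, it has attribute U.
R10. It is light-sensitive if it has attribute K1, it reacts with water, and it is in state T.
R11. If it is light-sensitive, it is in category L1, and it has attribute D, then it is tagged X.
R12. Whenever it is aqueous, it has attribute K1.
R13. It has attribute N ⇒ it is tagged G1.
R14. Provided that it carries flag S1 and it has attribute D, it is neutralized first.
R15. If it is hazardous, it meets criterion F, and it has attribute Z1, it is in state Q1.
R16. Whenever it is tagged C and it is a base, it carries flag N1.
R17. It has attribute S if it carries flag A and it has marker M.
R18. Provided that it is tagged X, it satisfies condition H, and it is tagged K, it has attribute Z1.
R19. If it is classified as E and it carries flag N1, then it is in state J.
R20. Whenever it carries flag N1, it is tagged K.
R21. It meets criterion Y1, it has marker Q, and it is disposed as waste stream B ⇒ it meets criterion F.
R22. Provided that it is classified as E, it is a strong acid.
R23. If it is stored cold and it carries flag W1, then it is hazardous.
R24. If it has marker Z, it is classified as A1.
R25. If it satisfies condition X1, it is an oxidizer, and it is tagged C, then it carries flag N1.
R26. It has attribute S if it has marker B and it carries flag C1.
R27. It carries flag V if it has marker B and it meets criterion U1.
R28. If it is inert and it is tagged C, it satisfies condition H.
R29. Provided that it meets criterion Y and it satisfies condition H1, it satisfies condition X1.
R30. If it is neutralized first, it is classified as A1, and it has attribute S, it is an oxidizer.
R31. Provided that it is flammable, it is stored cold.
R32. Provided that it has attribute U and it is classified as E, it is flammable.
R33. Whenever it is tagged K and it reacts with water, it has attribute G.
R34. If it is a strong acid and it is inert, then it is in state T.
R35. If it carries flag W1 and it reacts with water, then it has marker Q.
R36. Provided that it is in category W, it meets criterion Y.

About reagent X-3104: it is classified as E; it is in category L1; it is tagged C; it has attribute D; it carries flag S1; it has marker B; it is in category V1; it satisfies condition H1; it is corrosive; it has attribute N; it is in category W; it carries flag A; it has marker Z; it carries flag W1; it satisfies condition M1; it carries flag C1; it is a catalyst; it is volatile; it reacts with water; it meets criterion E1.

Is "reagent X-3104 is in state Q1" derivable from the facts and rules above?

Forward chaining from the given facts derives: is disposed as waste stream B, meets criterion Y1, is tagged G1, is neutralized first, is a strong acid, is classified as A1, has attribute S, is an oxidizer, has marker Q, meets criterion Y, meets criterion F, satisfies condition X1, carries flag L, carries flag N1, is in state J, is tagged K, has attribute G.
The only rule concluding "it is in state Q1" is R15, which needs "it is hazardous"; that is never established.

No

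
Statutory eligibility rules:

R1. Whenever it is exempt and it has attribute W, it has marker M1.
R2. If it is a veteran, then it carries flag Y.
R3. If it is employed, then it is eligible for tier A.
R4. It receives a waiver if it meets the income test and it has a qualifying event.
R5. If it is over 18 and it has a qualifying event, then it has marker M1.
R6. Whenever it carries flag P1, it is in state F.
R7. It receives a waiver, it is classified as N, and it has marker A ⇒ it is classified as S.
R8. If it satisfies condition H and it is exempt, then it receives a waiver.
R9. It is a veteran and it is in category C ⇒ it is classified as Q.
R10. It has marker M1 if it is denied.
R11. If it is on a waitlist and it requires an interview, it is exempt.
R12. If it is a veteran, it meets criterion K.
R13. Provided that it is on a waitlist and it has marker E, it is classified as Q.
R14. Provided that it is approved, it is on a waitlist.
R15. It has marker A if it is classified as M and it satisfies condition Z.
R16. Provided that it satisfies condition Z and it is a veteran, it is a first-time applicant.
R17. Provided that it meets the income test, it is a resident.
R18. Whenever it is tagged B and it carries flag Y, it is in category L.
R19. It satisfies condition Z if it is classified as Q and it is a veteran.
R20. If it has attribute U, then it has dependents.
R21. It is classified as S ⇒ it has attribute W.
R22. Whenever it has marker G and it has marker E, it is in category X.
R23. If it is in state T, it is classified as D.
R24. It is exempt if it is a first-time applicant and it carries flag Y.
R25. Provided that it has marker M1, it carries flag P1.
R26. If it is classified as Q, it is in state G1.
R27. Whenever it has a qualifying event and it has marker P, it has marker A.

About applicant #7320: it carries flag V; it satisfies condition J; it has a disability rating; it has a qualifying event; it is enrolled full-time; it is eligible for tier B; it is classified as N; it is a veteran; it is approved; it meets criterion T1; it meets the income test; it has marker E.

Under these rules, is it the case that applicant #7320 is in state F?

Forward chaining from the given facts derives: carries flag Y, receives a waiver, meets criterion K, is on a waitlist, is a resident, is classified as Q, satisfies condition Z, is in state G1, is a first-time applicant, is exempt.
The only rule concluding "it is in state F" is R6, which needs "it carries flag P1"; that is never established.

No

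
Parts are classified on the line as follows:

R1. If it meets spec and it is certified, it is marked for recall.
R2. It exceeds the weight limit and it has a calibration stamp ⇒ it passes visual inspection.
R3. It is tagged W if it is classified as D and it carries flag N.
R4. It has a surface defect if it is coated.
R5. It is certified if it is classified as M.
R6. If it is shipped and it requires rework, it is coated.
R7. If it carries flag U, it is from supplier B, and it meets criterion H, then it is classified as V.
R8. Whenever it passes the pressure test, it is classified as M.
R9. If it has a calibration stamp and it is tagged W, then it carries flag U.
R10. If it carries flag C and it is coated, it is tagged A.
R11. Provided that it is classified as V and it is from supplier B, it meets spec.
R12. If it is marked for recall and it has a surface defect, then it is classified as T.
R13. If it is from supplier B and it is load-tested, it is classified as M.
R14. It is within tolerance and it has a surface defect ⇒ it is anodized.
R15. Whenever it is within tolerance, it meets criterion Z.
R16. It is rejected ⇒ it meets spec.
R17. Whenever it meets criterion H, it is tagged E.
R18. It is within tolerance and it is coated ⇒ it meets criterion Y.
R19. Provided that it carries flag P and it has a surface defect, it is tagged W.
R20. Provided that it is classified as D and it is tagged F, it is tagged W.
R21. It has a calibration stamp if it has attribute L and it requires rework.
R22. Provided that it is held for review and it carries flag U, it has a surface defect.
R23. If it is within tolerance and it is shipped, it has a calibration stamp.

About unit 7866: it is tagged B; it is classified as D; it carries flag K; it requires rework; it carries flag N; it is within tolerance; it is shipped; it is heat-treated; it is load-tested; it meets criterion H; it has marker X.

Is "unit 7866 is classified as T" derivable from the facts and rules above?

No

Forward chaining from the given facts derives: is tagged W, is coated, meets criterion Z, is tagged E, meets criterion Y, has a calibration stamp, has a surface defect, carries flag U, is anodized.
The only rule concluding "it is classified as T" is R12, which needs "it is marked for recall"; that is never established.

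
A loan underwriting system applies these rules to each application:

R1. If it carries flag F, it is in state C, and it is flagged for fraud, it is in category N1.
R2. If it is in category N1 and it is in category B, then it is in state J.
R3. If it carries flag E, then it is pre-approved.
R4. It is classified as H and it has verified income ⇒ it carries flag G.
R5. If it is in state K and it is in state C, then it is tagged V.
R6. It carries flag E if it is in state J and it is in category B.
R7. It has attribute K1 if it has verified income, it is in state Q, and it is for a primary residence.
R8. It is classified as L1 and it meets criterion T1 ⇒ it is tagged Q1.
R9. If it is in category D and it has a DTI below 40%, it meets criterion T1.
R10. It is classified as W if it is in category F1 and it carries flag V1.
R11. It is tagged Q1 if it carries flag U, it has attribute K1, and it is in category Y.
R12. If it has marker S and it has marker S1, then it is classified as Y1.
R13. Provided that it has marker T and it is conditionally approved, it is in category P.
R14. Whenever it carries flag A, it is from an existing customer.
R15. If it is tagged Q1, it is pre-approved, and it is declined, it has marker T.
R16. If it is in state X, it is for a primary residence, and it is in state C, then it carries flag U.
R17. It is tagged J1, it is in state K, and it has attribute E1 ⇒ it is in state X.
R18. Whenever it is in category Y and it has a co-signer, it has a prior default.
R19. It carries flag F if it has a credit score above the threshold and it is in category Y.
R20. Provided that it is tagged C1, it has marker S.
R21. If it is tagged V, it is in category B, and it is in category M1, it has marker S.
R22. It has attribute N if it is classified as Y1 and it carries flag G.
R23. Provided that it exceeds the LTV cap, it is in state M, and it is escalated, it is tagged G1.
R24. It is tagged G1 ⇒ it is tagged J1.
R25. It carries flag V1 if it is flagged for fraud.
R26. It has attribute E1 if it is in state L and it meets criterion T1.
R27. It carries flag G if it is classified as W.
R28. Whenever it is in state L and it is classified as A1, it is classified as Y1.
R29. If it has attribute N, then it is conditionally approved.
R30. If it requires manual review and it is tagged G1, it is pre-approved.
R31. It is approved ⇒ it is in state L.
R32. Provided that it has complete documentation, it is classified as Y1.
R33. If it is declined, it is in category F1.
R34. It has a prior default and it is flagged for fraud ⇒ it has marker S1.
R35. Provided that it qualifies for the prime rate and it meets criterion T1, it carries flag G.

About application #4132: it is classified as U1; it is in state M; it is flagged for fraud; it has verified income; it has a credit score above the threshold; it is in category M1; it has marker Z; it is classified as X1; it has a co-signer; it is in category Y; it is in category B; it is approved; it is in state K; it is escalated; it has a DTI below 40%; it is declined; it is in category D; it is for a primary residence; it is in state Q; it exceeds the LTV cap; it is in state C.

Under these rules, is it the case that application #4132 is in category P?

By R5 (it is in state K, it is in state C): it is tagged V.
By R7 (it has verified income, it is in state Q, it is for a primary residence): it has attribute K1.
By R9 (it is in category D, it has a DTI below 40%): it meets criterion T1.
By R18 (it is in category Y, it has a co-signer): it has a prior default.
By R19 (it has a credit score above the threshold, it is in category Y): it carries flag F.
By R21 (it is tagged V, it is in category B, it is in category M1): it has marker S.
By R23 (it exceeds the LTV cap, it is in state M, it is escalated): it is tagged G1.
By R24 (it is tagged G1): it is tagged J1.
By R25 (it is flagged for fraud): it carries flag V1.
By R31 (it is approved): it is in state L.
By R33 (it is declined): it is in category F1.
By R34 (it has a prior default, it is flagged for fraud): it has marker S1.
By R1 (it carries flag F, it is in state C, it is flagged for fraud): it is in category N1.
By R2 (it is in category N1, it is in category B): it is in state J.
By R6 (it is in state J, it is in category B): it carries flag E.
By R10 (it is in category F1, it carries flag V1): it is classified as W.
By R12 (it has marker S, it has marker S1): it is classified as Y1.
By R26 (it is in state L, it meets criterion T1): it has attribute E1.
By R27 (it is classified as W): it carries flag G.
By R3 (it carries flag E): it is pre-approved.
By R17 (it is tagged J1, it is in state K, it has attribute E1): it is in state X.
By R22 (it is classified as Y1, it carries flag G): it has attribute N.
By R29 (it has attribute N): it is conditionally approved.
By R16 (it is in state X, it is for a primary residence, it is in state C): it carries flag U.
By R11 (it carries flag U, it has attribute K1, it is in category Y): it is tagged Q1.
By R15 (it is tagged Q1, it is pre-approved, it is declined): it has marker T.
By R13 (it has marker T, it is conditionally approved): it is in category P.

Yes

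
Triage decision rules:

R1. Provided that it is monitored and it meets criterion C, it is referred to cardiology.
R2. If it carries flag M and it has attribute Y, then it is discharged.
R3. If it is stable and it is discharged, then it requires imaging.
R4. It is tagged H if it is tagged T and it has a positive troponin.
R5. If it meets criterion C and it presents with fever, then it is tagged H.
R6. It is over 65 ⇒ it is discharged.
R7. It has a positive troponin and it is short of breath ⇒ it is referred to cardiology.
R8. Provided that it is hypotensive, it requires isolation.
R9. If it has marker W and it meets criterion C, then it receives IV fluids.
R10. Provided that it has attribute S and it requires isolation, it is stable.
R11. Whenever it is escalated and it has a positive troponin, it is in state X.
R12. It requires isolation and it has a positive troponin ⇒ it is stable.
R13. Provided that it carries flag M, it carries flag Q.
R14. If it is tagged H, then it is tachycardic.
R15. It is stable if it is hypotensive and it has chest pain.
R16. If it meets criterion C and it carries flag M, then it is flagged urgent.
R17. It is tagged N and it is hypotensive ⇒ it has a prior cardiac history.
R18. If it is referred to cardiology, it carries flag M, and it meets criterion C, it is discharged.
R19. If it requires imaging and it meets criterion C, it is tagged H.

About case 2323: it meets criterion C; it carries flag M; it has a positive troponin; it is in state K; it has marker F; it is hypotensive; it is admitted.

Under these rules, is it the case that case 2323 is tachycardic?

Forward chaining from the given facts derives: requires isolation, is stable, carries flag Q, is flagged urgent.
The only rule concluding "it is tachycardic" is R14, which needs "it is tagged H"; that is never established.

No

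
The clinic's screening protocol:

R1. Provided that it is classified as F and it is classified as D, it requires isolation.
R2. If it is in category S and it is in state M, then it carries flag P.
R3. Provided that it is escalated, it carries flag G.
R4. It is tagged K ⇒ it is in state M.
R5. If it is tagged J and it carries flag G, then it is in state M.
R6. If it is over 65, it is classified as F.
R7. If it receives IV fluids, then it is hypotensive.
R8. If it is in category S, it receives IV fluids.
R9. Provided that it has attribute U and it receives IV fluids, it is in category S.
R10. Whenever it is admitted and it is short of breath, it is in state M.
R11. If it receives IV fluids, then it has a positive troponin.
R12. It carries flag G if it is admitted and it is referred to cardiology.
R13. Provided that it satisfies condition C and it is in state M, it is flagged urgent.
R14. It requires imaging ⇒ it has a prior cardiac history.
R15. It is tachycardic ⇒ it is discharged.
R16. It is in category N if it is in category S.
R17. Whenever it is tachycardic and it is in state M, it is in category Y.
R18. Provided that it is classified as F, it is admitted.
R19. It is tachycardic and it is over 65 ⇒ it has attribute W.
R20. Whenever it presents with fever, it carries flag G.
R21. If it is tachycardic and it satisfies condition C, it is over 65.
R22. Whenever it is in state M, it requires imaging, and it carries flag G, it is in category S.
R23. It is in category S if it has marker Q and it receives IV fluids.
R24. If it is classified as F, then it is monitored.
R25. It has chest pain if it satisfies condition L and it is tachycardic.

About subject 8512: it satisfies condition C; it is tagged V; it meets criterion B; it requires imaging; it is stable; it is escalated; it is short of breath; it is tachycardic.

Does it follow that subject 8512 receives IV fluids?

By R3 (it is escalated): it carries flag G.
By R21 (it is tachycardic, it satisfies condition C): it is over 65.
By R6 (it is over 65): it is classified as F.
By R18 (it is classified as F): it is admitted.
By R10 (it is admitted, it is short of breath): it is in state M.
By R22 (it is in state M, it requires imaging, it carries flag G): it is in category S.
By R8 (it is in category S): it receives IV fluids.

Yes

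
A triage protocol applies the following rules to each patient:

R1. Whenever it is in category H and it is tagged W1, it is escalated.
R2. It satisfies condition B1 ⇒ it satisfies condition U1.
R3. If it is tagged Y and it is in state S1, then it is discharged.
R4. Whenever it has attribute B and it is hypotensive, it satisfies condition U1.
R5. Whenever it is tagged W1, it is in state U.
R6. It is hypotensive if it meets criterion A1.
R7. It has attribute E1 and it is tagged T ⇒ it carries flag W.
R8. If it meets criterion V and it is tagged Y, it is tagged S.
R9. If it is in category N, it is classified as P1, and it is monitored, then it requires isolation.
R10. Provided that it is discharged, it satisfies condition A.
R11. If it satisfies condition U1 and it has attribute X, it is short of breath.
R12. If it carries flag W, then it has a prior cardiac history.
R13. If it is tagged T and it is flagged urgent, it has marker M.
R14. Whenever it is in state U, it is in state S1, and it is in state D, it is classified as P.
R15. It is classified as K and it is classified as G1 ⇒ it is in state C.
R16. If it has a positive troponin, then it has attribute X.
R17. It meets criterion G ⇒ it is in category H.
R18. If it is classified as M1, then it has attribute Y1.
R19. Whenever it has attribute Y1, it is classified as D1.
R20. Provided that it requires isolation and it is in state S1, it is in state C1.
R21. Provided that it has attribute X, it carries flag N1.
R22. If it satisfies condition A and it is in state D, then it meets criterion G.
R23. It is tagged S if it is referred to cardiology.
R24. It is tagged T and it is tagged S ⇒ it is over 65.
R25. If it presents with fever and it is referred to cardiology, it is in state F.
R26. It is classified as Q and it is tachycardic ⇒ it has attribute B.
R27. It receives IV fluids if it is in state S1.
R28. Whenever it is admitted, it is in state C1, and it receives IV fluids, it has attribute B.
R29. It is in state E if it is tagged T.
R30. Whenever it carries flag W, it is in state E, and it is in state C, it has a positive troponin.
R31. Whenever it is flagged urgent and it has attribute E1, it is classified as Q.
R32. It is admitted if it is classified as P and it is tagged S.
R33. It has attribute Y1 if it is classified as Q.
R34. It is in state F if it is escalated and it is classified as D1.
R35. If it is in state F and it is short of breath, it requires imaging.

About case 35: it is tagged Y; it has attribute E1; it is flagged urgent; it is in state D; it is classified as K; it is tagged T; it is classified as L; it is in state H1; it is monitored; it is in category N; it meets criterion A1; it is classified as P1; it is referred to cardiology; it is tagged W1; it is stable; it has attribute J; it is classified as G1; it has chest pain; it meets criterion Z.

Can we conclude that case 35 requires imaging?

Forward chaining from the given facts derives: is in state U, is hypotensive, carries flag W, requires isolation, has a prior cardiac history, has marker M, is in state C, is tagged S, is over 65, is in state E, has a positive troponin, is classified as Q, has attribute Y1, has attribute X, is classified as D1, carries flag N1.
The only rule concluding "it requires imaging" is R35, which needs "it is in state F"; that is never established.

No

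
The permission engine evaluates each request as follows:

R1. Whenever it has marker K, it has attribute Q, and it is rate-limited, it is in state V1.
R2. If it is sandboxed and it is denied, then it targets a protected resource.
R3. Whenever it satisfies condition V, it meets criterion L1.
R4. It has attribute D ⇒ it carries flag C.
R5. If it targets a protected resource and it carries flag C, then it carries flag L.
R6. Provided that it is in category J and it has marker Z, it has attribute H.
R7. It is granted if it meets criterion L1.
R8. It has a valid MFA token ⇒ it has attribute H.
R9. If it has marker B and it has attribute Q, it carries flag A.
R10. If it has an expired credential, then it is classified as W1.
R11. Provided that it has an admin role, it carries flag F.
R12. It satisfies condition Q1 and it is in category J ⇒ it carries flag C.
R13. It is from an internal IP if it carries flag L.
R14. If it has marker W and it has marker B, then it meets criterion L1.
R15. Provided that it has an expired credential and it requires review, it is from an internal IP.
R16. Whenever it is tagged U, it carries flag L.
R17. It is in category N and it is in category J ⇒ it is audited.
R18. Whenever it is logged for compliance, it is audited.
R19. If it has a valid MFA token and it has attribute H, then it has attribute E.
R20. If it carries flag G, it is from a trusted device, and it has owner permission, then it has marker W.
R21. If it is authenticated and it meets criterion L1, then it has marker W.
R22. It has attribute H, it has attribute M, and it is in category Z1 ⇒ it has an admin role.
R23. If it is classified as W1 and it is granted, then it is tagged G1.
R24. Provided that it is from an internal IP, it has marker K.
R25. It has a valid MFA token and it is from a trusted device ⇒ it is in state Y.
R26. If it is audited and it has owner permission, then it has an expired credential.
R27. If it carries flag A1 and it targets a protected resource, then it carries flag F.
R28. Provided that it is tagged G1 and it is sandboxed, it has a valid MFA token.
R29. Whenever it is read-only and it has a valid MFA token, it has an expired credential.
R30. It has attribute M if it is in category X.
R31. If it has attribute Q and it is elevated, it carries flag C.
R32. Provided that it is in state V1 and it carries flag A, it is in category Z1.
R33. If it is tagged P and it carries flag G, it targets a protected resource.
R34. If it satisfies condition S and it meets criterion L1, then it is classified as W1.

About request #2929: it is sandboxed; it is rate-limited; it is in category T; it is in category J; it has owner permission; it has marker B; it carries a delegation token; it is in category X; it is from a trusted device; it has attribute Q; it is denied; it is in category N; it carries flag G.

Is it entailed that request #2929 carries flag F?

No

Forward chaining from the given facts derives: targets a protected resource, carries flag A, is audited, has marker W, has an expired credential, has attribute M, is classified as W1, meets criterion L1, is granted, is tagged G1, has a valid MFA token, has attribute H, has attribute E, is in state Y.
Rules concluding "it carries flag F": R11 needs "it has an admin role"; R27 needs "it carries flag A1" — none of these are established.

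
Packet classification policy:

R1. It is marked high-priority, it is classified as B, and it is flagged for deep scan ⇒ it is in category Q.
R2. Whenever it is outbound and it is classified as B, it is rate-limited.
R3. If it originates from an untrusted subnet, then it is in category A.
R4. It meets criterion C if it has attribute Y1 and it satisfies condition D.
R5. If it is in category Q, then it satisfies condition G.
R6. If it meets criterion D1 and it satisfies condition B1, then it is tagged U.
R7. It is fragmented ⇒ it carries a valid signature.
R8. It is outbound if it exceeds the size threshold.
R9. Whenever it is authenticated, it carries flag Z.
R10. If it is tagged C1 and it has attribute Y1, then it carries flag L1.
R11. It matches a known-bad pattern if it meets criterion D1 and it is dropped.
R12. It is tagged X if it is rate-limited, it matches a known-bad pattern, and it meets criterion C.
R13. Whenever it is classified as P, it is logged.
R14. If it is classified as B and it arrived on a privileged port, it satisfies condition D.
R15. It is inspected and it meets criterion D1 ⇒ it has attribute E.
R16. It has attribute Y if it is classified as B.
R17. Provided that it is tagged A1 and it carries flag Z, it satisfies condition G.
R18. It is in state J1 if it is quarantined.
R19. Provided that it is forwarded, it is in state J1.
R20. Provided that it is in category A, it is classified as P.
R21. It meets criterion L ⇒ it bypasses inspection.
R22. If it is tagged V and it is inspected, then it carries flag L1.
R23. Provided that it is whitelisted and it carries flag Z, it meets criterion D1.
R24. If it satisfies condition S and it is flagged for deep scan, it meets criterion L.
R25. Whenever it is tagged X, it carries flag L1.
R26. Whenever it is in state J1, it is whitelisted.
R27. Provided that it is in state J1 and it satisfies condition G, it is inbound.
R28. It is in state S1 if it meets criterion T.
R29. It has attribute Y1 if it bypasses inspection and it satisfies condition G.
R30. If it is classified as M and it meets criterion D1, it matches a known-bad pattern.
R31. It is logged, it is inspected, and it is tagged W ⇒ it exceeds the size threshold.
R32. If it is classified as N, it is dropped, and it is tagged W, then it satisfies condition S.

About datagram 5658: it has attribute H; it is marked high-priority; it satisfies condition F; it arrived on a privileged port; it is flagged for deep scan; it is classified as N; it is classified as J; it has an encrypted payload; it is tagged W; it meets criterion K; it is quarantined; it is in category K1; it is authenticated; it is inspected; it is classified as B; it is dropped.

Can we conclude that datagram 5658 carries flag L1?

No

Forward chaining from the given facts derives: is in category Q, satisfies condition G, carries flag Z, satisfies condition D, has attribute Y, is in state J1, is whitelisted, is inbound, satisfies condition S, meets criterion D1, meets criterion L, matches a known-bad pattern, has attribute E, bypasses inspection, has attribute Y1, meets criterion C.
Rules concluding "it carries flag L1": R10 needs "it is tagged C1"; R22 needs "it is tagged V"; R25 needs "it is tagged X" — none of these are established.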